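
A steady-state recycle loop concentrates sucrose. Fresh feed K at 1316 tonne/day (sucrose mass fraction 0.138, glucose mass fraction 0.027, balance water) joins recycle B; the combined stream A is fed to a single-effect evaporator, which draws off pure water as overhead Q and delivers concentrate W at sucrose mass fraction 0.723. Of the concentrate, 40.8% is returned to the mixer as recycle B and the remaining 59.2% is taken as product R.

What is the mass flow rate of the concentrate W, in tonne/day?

Overall sucrose balance (none leaves overhead): sucrose in fresh feed = sucrose in product, i.e. 1316×0.138 = (1−0.408)·W·0.723.
W = 181.61/(0.723×0.592) = 424.3 tonne/day.

424.3 tonne/day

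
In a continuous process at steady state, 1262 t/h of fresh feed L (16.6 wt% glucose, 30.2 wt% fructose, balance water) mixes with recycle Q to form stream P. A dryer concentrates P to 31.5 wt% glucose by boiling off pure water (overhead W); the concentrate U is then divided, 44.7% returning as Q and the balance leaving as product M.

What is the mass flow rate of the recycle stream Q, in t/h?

Overall glucose balance (none leaves overhead): glucose in fresh feed = glucose in product, i.e. 1262×0.166 = (1−0.447)·U·0.315.
U = 209.49/(0.315×0.553) = 1202.6 t/h.
Recycle Q = 0.447×1202.6 = 537.58 t/h.

537.6 t/h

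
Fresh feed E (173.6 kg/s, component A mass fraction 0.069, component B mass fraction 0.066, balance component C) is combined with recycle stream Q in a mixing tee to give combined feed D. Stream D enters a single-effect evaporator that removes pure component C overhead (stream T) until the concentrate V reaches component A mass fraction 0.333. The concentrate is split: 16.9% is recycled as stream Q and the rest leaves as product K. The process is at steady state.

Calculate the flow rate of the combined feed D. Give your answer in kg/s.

Overall component A balance (none leaves overhead): component A in fresh feed = component A in product, i.e. 173.6×0.069 = (1−0.169)·V·0.333.
V = 11.978/(0.333×0.831) = 43.287 kg/s.
Recycle Q = 0.169×43.287 = 7.3154 kg/s.
Combined feed D = 173.6 + 7.3154 = 180.92 kg/s.

180.9 kg/s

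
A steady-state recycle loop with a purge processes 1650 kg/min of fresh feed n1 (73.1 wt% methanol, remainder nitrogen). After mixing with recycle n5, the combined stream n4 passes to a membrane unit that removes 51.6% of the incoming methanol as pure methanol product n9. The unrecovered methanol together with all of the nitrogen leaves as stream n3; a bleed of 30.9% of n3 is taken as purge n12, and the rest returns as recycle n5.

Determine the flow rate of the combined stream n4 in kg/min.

3249 kg/min

nitrogen enters only via n1 and leaves only via the purge: 1650×0.269 = 0.309×(nitrogen in n3), and the membrane unit passes all nitrogen, so nitrogen in n4 = nitrogen in n3 = 1436.4 kg/min.
methanol in n4: m_A = 1650×0.731 + (1−0.309)·(1−0.516)·m_A, so m_A = 1206.1/0.6656 = 1812.2 kg/min.
n4 = 1812.2 + 1436.4 = 3248.7 kg/min.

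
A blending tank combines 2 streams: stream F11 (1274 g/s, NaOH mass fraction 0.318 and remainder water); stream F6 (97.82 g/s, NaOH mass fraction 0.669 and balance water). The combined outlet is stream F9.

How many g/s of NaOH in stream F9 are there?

NaOH out = NaOH in = 1274×0.318 + 97.82×0.669 = 470.57 g/s.

470.6 g/s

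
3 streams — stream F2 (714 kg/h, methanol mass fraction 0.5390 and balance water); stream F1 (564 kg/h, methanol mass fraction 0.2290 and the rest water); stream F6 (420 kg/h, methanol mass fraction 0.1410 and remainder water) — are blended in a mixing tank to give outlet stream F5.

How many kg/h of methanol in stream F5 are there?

573.2 kg/h

methanol out = methanol in = 714×0.539 + 564×0.229 + 420×0.141 = 573.22 kg/h.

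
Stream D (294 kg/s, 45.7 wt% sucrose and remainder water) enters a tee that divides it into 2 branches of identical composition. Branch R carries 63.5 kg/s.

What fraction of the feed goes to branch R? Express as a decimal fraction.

0.216

Fraction to R = 63.5/294 = 0.2160.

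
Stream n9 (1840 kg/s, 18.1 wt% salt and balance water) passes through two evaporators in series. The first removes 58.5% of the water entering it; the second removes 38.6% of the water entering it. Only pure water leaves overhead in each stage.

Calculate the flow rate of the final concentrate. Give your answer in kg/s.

717 kg/s

water in feed = 1840×0.819 = 1507 kg/s.
After stage 1: water left = (1−0.585)×1507 = 625.39; stream total = 958.43 kg/s.
After stage 2: water left = (1−0.386)×625.39 = 383.99; final concentrate = 717.03 kg/s.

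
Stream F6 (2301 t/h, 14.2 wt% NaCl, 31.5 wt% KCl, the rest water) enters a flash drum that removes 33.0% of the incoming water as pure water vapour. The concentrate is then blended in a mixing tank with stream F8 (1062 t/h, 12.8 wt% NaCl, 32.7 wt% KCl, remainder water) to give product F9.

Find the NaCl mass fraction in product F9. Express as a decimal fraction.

0.1568

Vapour removed = 0.330×0.543×2301 = 412.32 t/h; concentrate = 1888.7 t/h.
NaCl reaching the mixer = 326.74 (from concentrate) + 1062×0.128 = 462.68 t/h.
Product flow = 1888.7 + 1062 = 2950.7 t/h; NaCl fraction = 0.1568.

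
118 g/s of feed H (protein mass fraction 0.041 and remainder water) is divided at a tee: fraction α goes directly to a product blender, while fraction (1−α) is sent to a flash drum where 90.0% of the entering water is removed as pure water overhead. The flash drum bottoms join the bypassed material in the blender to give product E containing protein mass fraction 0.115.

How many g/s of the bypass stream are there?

All 118×0.041 = 4.838 g/s of protein reaches E, so E = 4.838/0.115 = 42.07 g/s and vapour = 75.93 g/s.
The evaporator receives (1−α)·118 of feed at 0.959 water and removes 0.900 of that water:
0.900×0.959×(1−α)×118 = 75.93
(1−α) = 75.93/101.85 = 0.7455;  α = 0.2545.
Bypass flow = 0.2545×118 = 30.026 g/s.

30.03 g/s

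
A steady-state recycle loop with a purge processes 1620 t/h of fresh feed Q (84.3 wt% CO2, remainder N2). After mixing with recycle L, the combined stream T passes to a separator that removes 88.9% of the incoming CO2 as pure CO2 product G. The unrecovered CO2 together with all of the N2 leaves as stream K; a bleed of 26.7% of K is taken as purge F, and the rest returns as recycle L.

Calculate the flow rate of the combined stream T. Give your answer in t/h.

2439 t/h

N2 enters only via Q and leaves only via the purge: 1620×0.157 = 0.267×(N2 in K), and the separator passes all N2, so N2 in T = N2 in K = 952.58 t/h.
CO2 in T: m_A = 1620×0.843 + (1−0.267)·(1−0.889)·m_A, so m_A = 1365.7/0.9186 = 1486.6 t/h.
T = 1486.6 + 952.58 = 2439.2 t/h.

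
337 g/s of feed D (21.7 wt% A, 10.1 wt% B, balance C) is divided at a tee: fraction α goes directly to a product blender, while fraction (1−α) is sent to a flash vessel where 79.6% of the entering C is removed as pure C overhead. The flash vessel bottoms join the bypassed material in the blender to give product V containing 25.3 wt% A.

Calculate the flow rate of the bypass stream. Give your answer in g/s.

248.7 g/s

All 337×0.217 = 73.129 g/s of A reaches V, so V = 73.129/0.253 = 289.05 g/s and vapour = 47.953 g/s.
The evaporator receives (1−α)·337 of feed at 0.682 C and removes 0.796 of that C:
0.796×0.682×(1−α)×337 = 47.953
(1−α) = 47.953/182.95 = 0.2621;  α = 0.7379.
Bypass flow = 0.7379×337 = 248.67 g/s.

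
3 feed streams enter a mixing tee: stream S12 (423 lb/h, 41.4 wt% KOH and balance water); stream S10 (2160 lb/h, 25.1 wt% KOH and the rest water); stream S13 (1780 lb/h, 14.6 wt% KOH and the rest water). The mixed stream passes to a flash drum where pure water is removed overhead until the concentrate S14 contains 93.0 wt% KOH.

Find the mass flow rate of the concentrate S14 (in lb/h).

KOH entering = 423×0.414 + 2160×0.251 + 1780×0.146 = 977.16 lb/h.
All KOH reports to S14, so S14 = 977.16/0.930 = 1050.7 lb/h.

1051 lb/h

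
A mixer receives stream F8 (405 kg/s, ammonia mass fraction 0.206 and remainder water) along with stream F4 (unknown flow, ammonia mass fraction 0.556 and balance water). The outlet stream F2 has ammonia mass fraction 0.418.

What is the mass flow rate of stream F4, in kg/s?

Let F4 be the unknown flow. Total out = 405 + F4.
ammonia balance: 83.43 + 0.556·F4 = 0.418·(405 + F4)
(0.556 − 0.418)·F4 = 0.418×405 − 83.43 = 85.86
F4 = 85.86 / 0.138 = 622.17 kg/s

622.2 kg/s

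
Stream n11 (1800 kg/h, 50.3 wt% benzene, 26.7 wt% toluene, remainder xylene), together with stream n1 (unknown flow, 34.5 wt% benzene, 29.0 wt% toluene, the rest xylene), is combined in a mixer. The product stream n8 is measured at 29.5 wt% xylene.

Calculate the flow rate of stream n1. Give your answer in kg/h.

Let n1 be the unknown flow. Total out = 1800 + n1.
xylene balance: 414 + 0.365·n1 = 0.295·(1800 + n1)
(0.365 − 0.295)·n1 = 0.295×1800 − 414 = 117
n1 = 117 / 0.070 = 1671.4 kg/h

1671 kg/h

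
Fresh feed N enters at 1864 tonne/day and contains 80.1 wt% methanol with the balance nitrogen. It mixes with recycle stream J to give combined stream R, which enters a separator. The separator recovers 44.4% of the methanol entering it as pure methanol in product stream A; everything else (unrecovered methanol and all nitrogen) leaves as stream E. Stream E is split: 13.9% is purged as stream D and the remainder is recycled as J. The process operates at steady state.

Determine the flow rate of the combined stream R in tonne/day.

nitrogen enters only via N and leaves only via the purge: 1864×0.199 = 0.139×(nitrogen in E), and the separator passes all nitrogen, so nitrogen in R = nitrogen in E = 2668.6 tonne/day.
methanol in R: m_A = 1864×0.801 + (1−0.139)·(1−0.444)·m_A, so m_A = 1493.1/0.5213 = 2864.2 tonne/day.
R = 2864.2 + 2668.6 = 5532.8 tonne/day.

5533 tonne/day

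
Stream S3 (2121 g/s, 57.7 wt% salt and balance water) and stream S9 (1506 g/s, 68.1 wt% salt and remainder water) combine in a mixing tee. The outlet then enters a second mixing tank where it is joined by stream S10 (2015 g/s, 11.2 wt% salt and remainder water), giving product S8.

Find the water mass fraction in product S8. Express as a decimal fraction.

0.561

Overall, product flow = 5642 g/s.
water in = 2121×0.423 + 1506×0.319 + 2015×0.888 = 3166.9 g/s.
water fraction in S8 = 0.561.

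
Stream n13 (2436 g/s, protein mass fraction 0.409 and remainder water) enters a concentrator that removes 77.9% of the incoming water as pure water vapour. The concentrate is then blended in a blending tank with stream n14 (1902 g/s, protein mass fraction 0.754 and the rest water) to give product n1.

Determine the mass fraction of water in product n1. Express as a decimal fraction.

0.244

Vapour removed = 0.779×0.591×2436 = 1121.5 g/s; concentrate = 1314.5 g/s.
water reaching the mixer = 318.17 (from concentrate) + 1902×0.246 = 786.06 g/s.
Product flow = 1314.5 + 1902 = 3216.5 g/s; water fraction = 0.244.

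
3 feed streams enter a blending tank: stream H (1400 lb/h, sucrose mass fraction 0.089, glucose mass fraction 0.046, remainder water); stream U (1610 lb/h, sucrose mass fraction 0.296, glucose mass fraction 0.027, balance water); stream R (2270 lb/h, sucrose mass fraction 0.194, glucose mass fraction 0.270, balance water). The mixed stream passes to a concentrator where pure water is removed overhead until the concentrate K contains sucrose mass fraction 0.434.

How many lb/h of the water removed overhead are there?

sucrose entering = 1400×0.089 + 1610×0.296 + 2270×0.194 = 1041.5 lb/h.
All sucrose reports to K, so K = 1041.5/0.434 = 2399.9 lb/h.
Total feed = 5280 lb/h; overhead = 5280 − 2399.9 = 2880.1 lb/h.

2880 lb/h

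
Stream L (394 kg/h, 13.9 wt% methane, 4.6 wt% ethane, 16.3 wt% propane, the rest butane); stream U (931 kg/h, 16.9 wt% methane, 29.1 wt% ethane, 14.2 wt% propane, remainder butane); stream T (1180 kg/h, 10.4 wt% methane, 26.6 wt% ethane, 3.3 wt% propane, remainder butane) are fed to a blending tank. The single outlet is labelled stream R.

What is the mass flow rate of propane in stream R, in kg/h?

propane out = propane in = 394×0.163 + 931×0.142 + 1180×0.033 = 235.36 kg/h.

235.4 kg/h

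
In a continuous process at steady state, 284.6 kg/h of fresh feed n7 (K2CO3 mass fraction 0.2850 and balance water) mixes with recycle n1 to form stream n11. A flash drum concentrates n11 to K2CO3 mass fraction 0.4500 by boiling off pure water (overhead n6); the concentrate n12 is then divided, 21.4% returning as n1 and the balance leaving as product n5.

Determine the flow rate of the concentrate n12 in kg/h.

Overall K2CO3 balance (none leaves overhead): K2CO3 in fresh feed = K2CO3 in product, i.e. 284.6×0.285 = (1−0.214)·n12·0.450.
n12 = 81.111/(0.450×0.786) = 229.32 kg/h.

229.3 kg/h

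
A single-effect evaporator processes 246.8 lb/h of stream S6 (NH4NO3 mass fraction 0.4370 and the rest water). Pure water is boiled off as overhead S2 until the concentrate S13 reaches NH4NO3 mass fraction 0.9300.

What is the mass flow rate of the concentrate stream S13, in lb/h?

NH4NO3 is conserved: 246.8×0.437 = 107.85 lb/h all reports to the concentrate.
Concentrate = 107.85/(target fraction) = 115.97 lb/h.

116 lb/h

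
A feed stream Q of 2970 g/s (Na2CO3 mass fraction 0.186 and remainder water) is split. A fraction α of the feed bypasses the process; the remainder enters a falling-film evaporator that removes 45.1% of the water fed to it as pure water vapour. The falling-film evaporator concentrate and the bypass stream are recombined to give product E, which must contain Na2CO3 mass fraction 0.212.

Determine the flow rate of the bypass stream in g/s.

1978 g/s

All 2970×0.186 = 552.42 g/s of Na2CO3 reaches E, so E = 552.42/0.212 = 2605.8 g/s and vapour = 364.25 g/s.
The evaporator receives (1−α)·2970 of feed at 0.814 water and removes 0.451 of that water:
0.451×0.814×(1−α)×2970 = 364.25
(1−α) = 364.25/1090.3 = 0.3341;  α = 0.6659.
Bypass flow = 0.6659×2970 = 1977.8 g/s.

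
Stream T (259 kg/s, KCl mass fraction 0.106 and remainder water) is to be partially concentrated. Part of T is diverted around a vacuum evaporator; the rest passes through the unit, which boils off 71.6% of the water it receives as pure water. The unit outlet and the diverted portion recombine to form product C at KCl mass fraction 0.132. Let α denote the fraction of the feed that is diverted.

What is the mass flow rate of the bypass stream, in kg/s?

179.3 kg/s

All 259×0.106 = 27.454 kg/s of KCl reaches C, so C = 27.454/0.132 = 207.98 kg/s and vapour = 51.015 kg/s.
The evaporator receives (1−α)·259 of feed at 0.894 water and removes 0.716 of that water:
0.716×0.894×(1−α)×259 = 51.015
(1−α) = 51.015/165.79 = 0.3077;  α = 0.6923.
Bypass flow = 0.6923×259 = 179.3 kg/s.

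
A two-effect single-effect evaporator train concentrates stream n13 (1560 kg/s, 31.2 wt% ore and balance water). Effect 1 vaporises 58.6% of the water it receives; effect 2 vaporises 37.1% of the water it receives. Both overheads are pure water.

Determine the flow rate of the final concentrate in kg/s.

766.2 kg/s

water in feed = 1560×0.688 = 1073.3 kg/s.
After stage 1: water left = (1−0.586)×1073.3 = 444.34; stream total = 931.06 kg/s.
After stage 2: water left = (1−0.371)×444.34 = 279.49; final concentrate = 766.21 kg/s.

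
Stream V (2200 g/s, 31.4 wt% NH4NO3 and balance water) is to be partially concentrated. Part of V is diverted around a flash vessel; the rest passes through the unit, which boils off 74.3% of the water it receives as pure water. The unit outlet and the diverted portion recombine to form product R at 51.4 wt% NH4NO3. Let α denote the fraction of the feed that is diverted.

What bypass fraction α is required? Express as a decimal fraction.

0.237

All 2200×0.314 = 690.8 g/s of NH4NO3 reaches R, so R = 690.8/0.514 = 1344 g/s and vapour = 856.03 g/s.
The evaporator receives (1−α)·2200 of feed at 0.686 water and removes 0.743 of that water:
0.743×0.686×(1−α)×2200 = 856.03
(1−α) = 856.03/1121.3 = 0.7634;  α = 0.2366.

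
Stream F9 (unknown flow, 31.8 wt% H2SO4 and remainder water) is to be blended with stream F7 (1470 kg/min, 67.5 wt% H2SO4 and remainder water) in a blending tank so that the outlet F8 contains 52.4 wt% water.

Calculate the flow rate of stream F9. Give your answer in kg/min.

Let F9 be the unknown flow. Total out = 1470 + F9.
water balance: 477.75 + 0.682·F9 = 0.524·(1470 + F9)
(0.682 − 0.524)·F9 = 0.524×1470 − 477.75 = 292.53
F9 = 292.53 / 0.158 = 1851.5 kg/min

1851 kg/min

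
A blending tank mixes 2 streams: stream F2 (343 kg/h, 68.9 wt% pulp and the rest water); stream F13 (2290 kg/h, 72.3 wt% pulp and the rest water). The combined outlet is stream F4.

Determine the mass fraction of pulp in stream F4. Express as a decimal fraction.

0.719

Total flow out = 343 + 2290 = 2633 kg/h.
pulp in = 343×0.689 + 2290×0.723 = 1892 kg/h.
pulp mass fraction in F4 = 1892/2633 = 0.719.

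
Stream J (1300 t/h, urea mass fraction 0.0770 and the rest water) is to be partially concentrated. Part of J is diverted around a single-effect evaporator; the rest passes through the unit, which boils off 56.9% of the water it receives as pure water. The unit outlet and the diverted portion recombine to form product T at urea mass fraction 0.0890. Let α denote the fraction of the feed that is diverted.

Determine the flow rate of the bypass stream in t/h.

All 1300×0.077 = 100.1 t/h of urea reaches T, so T = 100.1/0.089 = 1124.7 t/h and vapour = 175.28 t/h.
The evaporator receives (1−α)·1300 of feed at 0.923 water and removes 0.569 of that water:
0.569×0.923×(1−α)×1300 = 175.28
(1−α) = 175.28/682.74 = 0.2567;  α = 0.7433.
Bypass flow = 0.7433×1300 = 966.25 t/h.

966.3 t/h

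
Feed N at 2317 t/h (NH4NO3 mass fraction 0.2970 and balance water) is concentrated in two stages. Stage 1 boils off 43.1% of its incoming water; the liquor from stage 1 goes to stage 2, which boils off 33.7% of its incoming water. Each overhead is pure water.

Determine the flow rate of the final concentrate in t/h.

1303 t/h

water in feed = 2317×0.703 = 1628.9 t/h.
After stage 1: water left = (1−0.431)×1628.9 = 926.82; stream total = 1615 t/h.
After stage 2: water left = (1−0.337)×926.82 = 614.48; final concentrate = 1302.6 t/h.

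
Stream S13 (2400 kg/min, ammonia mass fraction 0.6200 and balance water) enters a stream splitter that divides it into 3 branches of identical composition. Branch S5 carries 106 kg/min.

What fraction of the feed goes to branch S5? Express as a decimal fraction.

0.044

Fraction to S5 = 106/2400 = 0.0442.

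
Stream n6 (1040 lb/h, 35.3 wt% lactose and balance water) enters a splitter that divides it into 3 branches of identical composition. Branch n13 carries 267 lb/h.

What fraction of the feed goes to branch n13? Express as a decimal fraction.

0.257

Fraction to n13 = 267/1040 = 0.2567.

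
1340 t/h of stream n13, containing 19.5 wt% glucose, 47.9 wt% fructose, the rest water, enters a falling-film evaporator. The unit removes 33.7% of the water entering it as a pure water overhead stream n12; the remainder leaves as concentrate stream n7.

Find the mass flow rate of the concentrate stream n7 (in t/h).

1193 t/h

water entering = 1340×0.326 = 436.84 t/h; overhead removed = 0.337×436.84 = 147.22 t/h.
Concentrate = 1340 − 147.22 = 1192.8 t/h.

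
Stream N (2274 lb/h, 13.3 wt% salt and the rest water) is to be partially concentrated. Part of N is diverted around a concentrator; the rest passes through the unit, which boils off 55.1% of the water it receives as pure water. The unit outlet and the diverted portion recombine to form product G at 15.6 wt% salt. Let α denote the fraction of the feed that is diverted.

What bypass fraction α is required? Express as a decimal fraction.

All 2274×0.133 = 302.44 lb/h of salt reaches G, so G = 302.44/0.156 = 1938.7 lb/h and vapour = 335.27 lb/h.
The evaporator receives (1−α)·2274 of feed at 0.867 water and removes 0.551 of that water:
0.551×0.867×(1−α)×2274 = 335.27
(1−α) = 335.27/1086.3 = 0.3086;  α = 0.6914.

0.691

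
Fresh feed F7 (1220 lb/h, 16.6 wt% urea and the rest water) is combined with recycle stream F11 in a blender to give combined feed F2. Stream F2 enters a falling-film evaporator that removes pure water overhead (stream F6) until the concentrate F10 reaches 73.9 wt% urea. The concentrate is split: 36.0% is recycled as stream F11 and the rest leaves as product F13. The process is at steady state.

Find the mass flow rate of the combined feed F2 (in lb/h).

1374 lb/h

Overall urea balance (none leaves overhead): urea in fresh feed = urea in product, i.e. 1220×0.166 = (1−0.360)·F10·0.739.
F10 = 202.52/(0.739×0.640) = 428.2 lb/h.
Recycle F11 = 0.360×428.2 = 154.15 lb/h.
Combined feed F2 = 1220 + 154.15 = 1374.2 lb/h.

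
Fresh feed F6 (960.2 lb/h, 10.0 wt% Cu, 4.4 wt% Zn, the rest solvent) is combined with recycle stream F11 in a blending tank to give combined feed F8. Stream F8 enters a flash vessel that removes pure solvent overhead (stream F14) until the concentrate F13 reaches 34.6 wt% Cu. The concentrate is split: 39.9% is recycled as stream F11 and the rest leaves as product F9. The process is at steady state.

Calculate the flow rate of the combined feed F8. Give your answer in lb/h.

1144 lb/h

Overall Cu balance (none leaves overhead): Cu in fresh feed = Cu in product, i.e. 960.2×0.100 = (1−0.399)·F13·0.346.
F13 = 96.02/(0.346×0.601) = 461.75 lb/h.
Recycle F11 = 0.399×461.75 = 184.24 lb/h.
Combined feed F8 = 960.2 + 184.24 = 1144.4 lb/h.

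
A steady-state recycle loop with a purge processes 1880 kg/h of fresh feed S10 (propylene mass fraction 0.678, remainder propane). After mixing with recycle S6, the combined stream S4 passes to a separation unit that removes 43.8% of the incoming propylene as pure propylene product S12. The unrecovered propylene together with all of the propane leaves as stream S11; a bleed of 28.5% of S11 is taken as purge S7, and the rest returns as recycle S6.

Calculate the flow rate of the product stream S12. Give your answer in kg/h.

propylene in S4: m_A = 1880×0.678 + (1−0.285)·(1−0.438)·m_A, so m_A = 1274.6/0.5982 = 2130.9 kg/h.
Product S12 = 0.438×2130.9 = 933.33 kg/h.

933.3 kg/h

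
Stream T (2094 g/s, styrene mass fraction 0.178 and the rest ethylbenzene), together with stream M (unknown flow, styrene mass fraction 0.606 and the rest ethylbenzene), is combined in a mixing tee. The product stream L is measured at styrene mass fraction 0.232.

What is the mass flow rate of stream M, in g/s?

302.3 g/s

Let M be the unknown flow. Total out = 2094 + M.
styrene balance: 372.73 + 0.606·M = 0.232·(2094 + M)
(0.606 − 0.232)·M = 0.232×2094 − 372.73 = 113.08
M = 113.08 / 0.374 = 302.34 g/s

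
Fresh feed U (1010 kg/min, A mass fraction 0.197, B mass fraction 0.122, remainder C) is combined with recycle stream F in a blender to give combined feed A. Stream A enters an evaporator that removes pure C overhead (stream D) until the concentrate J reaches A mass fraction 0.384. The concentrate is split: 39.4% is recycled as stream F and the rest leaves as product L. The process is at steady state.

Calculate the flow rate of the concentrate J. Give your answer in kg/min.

Overall A balance (none leaves overhead): A in fresh feed = A in product, i.e. 1010×0.197 = (1−0.394)·J·0.384.
J = 198.97/(0.384×0.606) = 855.03 kg/min.

855 kg/min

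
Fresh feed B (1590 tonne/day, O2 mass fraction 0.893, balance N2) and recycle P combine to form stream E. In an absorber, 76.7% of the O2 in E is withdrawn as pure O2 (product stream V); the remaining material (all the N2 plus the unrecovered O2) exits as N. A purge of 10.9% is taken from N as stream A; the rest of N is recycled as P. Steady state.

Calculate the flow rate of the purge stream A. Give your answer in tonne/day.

N2 enters only via B and leaves only via the purge: 1590×0.107 = 0.109×(N2 in N), and the absorber passes all N2, so N2 in E = N2 in N = 1560.8 tonne/day.
O2 in E: m_A = 1590×0.893 + (1−0.109)·(1−0.767)·m_A, so m_A = 1419.9/0.7924 = 1791.9 tonne/day.
N = (1−0.767)×1791.9 + 1560.8 = 1978.3 tonne/day.
Purge A = 0.109×1978.3 = 215.64 tonne/day.

215.6 tonne/day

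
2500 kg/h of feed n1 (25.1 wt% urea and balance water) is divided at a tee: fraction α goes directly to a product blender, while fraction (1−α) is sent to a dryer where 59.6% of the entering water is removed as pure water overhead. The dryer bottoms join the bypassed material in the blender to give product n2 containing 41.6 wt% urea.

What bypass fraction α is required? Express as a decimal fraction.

0.111

All 2500×0.251 = 627.5 kg/h of urea reaches n2, so n2 = 627.5/0.416 = 1508.4 kg/h and vapour = 991.59 kg/h.
The evaporator receives (1−α)·2500 of feed at 0.749 water and removes 0.596 of that water:
0.596×0.749×(1−α)×2500 = 991.59
(1−α) = 991.59/1116 = 0.8885;  α = 0.1115.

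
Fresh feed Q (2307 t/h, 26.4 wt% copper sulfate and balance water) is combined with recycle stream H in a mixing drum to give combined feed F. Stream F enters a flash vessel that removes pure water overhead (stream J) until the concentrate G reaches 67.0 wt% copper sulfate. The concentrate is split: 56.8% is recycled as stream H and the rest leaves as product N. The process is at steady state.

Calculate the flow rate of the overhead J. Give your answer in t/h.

1398 t/h

Overall copper sulfate balance (none leaves overhead): copper sulfate in fresh feed = copper sulfate in product, i.e. 2307×0.264 = (1−0.568)·G·0.670.
G = 609.05/(0.670×0.432) = 2104.2 t/h.
Recycle H = 0.568×2104.2 = 1195.2 t/h.
Combined feed F = 2307 + 1195.2 = 3502.2 t/h.
Overhead J = F − G = 3502.2 − 2104.2 = 1398 t/h.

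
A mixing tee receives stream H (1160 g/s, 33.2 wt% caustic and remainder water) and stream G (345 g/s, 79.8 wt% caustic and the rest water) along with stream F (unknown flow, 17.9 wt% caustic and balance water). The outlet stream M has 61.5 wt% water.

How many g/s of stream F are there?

393.2 g/s

Let F be the unknown flow. Total out = 1505 + F.
water balance: 844.57 + 0.821·F = 0.615·(1505 + F)
(0.821 − 0.615)·F = 0.615×1505 − 844.57 = 81.005
F = 81.005 / 0.206 = 393.23 g/s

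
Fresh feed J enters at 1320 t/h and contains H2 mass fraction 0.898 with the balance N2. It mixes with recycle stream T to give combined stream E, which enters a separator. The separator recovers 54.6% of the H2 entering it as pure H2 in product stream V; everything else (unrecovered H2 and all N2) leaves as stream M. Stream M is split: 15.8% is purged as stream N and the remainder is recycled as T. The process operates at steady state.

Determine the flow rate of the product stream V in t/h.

H2 in E: m_A = 1320×0.898 + (1−0.158)·(1−0.546)·m_A, so m_A = 1185.4/0.6177 = 1918.9 t/h.
Product V = 0.546×1918.9 = 1047.7 t/h.

1048 t/h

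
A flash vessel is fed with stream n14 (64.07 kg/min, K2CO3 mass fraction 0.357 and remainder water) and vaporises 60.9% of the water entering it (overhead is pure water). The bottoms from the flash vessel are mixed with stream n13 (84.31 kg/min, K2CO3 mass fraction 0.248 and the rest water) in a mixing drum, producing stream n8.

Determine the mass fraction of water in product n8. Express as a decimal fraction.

0.645

Vapour removed = 0.609×0.643×64.07 = 25.089 kg/min; concentrate = 38.981 kg/min.
water reaching the mixer = 16.108 (from concentrate) + 84.31×0.752 = 79.509 kg/min.
Product flow = 38.981 + 84.31 = 123.29 kg/min; water fraction = 0.645.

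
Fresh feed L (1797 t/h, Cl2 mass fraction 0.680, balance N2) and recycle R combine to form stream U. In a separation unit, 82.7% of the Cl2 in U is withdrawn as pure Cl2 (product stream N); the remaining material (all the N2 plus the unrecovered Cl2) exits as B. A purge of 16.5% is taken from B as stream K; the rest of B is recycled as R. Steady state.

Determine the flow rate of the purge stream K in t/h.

615.8 t/h

N2 enters only via L and leaves only via the purge: 1797×0.320 = 0.165×(N2 in B), and the separation unit passes all N2, so N2 in U = N2 in B = 3485.1 t/h.
Cl2 in U: m_A = 1797×0.680 + (1−0.165)·(1−0.827)·m_A, so m_A = 1222/0.8555 = 1428.3 t/h.
B = (1−0.827)×1428.3 + 3485.1 = 3732.2 t/h.
Purge K = 0.165×3732.2 = 615.81 t/h.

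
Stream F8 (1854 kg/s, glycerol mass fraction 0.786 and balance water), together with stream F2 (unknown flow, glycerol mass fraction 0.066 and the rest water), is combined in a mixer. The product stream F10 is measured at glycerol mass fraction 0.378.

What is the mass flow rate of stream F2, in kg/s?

Let F2 be the unknown flow. Total out = 1854 + F2.
glycerol balance: 1457.2 + 0.066·F2 = 0.378·(1854 + F2)
(0.066 − 0.378)·F2 = 0.378×1854 − 1457.2 = -756.43
F2 = -756.43 / -0.312 = 2424.5 kg/s

2424 kg/s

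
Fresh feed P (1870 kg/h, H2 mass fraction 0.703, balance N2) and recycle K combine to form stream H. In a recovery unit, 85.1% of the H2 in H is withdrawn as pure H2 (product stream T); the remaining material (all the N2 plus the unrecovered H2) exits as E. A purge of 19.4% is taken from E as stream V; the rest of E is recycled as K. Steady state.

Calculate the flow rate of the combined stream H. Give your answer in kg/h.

N2 enters only via P and leaves only via the purge: 1870×0.297 = 0.194×(N2 in E), and the recovery unit passes all N2, so N2 in H = N2 in E = 2862.8 kg/h.
H2 in H: m_A = 1870×0.703 + (1−0.194)·(1−0.851)·m_A, so m_A = 1314.6/0.8799 = 1494 kg/h.
H = 1494 + 2862.8 = 4356.9 kg/h.

4357 kg/h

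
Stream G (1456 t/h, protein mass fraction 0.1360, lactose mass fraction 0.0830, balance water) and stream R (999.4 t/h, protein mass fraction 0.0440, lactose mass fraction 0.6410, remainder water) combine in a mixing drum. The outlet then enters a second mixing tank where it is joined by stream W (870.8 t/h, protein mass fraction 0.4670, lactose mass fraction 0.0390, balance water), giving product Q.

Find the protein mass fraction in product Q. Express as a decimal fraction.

Overall, product flow = 3326.2 t/h.
protein in = 1456×0.136 + 999.4×0.044 + 870.8×0.467 = 648.65 t/h.
protein fraction in Q = 0.1950.

0.1950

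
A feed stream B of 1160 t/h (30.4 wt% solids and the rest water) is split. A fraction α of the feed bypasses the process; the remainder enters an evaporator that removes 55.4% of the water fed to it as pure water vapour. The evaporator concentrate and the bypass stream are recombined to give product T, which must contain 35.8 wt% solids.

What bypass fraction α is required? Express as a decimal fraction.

All 1160×0.304 = 352.64 t/h of solids reaches T, so T = 352.64/0.358 = 985.03 t/h and vapour = 174.97 t/h.
The evaporator receives (1−α)·1160 of feed at 0.696 water and removes 0.554 of that water:
0.554×0.696×(1−α)×1160 = 174.97
(1−α) = 174.97/447.28 = 0.3912;  α = 0.6088.

0.609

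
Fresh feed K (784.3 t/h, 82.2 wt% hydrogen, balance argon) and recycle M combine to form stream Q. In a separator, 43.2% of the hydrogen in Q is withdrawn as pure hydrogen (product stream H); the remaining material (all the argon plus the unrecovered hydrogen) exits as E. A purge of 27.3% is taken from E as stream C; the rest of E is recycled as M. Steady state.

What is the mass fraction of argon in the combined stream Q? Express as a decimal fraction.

0.3177

argon enters only via K and leaves only via the purge: 784.3×0.178 = 0.273×(argon in E), and the separator passes all argon, so argon in Q = argon in E = 511.38 t/h.
hydrogen in Q: m_A = 784.3×0.822 + (1−0.273)·(1−0.432)·m_A, so m_A = 644.69/0.5871 = 1098.2 t/h.
Q = 1098.2 + 511.38 = 1609.5 t/h.
argon fraction in Q = 511.38/1609.5 = 0.3177.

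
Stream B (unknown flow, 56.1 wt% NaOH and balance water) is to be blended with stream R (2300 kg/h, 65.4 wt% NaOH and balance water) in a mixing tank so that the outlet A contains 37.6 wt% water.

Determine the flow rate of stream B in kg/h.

1095 kg/h

Let B be the unknown flow. Total out = 2300 + B.
water balance: 795.8 + 0.439·B = 0.376·(2300 + B)
(0.439 − 0.376)·B = 0.376×2300 − 795.8 = 69
B = 69 / 0.063 = 1095.2 kg/h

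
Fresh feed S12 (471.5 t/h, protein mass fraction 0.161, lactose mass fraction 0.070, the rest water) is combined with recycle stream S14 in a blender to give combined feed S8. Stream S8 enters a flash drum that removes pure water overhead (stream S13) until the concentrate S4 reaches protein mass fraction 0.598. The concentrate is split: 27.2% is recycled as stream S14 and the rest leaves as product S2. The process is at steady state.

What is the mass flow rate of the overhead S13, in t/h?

Overall protein balance (none leaves overhead): protein in fresh feed = protein in product, i.e. 471.5×0.161 = (1−0.272)·S4·0.598.
S4 = 75.912/(0.598×0.728) = 174.37 t/h.
Recycle S14 = 0.272×174.37 = 47.429 t/h.
Combined feed S8 = 471.5 + 47.429 = 518.93 t/h.
Overhead S13 = S8 − S4 = 518.93 − 174.37 = 344.56 t/h.

344.6 t/h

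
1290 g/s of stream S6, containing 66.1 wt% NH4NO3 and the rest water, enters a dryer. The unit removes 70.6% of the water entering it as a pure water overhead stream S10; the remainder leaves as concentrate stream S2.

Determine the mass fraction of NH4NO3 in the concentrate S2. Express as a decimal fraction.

0.869

NH4NO3 is not removed: 1290×0.661 = 852.69 g/s of NH4NO3 enters S2.
water entering = 1290×0.339 = 437.31 g/s; overhead removed = 0.706×437.31 = 308.74 g/s.
Concentrate = 1290 − 308.74 = 981.26 g/s.
Mass fraction = 852.69/981.26 = 0.869.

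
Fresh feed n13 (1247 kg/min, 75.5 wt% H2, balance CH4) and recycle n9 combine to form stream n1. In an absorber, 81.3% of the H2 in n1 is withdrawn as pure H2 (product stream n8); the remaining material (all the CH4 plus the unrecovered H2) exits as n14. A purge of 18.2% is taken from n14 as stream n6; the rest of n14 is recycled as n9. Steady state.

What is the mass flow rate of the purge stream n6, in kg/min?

343.3 kg/min

CH4 enters only via n13 and leaves only via the purge: 1247×0.245 = 0.182×(CH4 in n14), and the absorber passes all CH4, so CH4 in n1 = CH4 in n14 = 1678.7 kg/min.
H2 in n1: m_A = 1247×0.755 + (1−0.182)·(1−0.813)·m_A, so m_A = 941.49/0.8470 = 1111.5 kg/min.
n14 = (1−0.813)×1111.5 + 1678.7 = 1886.5 kg/min.
Purge n6 = 0.182×1886.5 = 343.34 kg/min.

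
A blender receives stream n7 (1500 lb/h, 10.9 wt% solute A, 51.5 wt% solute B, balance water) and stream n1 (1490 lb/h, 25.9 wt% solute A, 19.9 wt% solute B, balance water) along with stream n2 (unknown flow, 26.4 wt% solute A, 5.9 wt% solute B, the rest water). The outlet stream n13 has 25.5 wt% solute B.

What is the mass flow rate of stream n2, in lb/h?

Let n2 be the unknown flow. Total out = 2990 + n2.
solute B balance: 1069 + 0.059·n2 = 0.255·(2990 + n2)
(0.059 − 0.255)·n2 = 0.255×2990 − 1069 = -306.56
n2 = -306.56 / -0.196 = 1564.1 lb/h

1564 lb/h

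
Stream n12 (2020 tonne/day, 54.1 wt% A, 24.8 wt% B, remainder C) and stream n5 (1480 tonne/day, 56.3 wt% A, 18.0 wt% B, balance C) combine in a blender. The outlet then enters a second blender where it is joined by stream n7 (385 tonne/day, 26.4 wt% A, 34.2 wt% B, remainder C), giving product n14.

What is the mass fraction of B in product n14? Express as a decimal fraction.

0.2314

Overall, product flow = 3885 tonne/day.
B in = 2020×0.248 + 1480×0.180 + 385×0.342 = 899.03 tonne/day.
B fraction in n14 = 0.2314.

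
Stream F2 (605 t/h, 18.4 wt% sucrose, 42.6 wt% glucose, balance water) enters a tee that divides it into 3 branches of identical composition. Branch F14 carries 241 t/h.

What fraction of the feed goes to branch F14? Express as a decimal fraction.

0.398

Fraction to F14 = 241/605 = 0.3983.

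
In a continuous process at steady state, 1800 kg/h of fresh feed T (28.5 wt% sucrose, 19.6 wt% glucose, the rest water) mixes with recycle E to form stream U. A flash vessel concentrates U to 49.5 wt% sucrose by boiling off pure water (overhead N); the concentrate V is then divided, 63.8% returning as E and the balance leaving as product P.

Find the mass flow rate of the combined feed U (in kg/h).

3627 kg/h

Overall sucrose balance (none leaves overhead): sucrose in fresh feed = sucrose in product, i.e. 1800×0.285 = (1−0.638)·V·0.495.
V = 513/(0.495×0.362) = 2862.9 kg/h.
Recycle E = 0.638×2862.9 = 1826.5 kg/h.
Combined feed U = 1800 + 1826.5 = 3626.5 kg/h.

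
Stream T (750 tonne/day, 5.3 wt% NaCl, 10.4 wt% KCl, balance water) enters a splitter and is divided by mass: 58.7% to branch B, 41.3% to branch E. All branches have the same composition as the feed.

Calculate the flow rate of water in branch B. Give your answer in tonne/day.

371.1 tonne/day

Branch B total = 0.587×750 = 440.25 tonne/day.
water in B = 0.843×440.25 = 371.13 tonne/day.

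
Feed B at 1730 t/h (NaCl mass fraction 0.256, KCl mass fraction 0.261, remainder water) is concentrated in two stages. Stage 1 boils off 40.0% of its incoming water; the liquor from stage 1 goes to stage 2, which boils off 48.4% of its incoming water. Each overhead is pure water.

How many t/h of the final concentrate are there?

1153 t/h

water in feed = 1730×0.483 = 835.59 t/h.
After stage 1: water left = (1−0.400)×835.59 = 501.35; stream total = 1395.8 t/h.
After stage 2: water left = (1−0.484)×501.35 = 258.7; final concentrate = 1153.1 t/h.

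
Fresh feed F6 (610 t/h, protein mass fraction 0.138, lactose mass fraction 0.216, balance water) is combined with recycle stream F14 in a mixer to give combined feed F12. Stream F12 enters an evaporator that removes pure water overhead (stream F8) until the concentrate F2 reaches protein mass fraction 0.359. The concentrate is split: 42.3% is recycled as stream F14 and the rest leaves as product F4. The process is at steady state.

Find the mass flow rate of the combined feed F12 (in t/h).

Overall protein balance (none leaves overhead): protein in fresh feed = protein in product, i.e. 610×0.138 = (1−0.423)·F2·0.359.
F2 = 84.18/(0.359×0.577) = 406.39 t/h.
Recycle F14 = 0.423×406.39 = 171.9 t/h.
Combined feed F12 = 610 + 171.9 = 781.9 t/h.

781.9 t/h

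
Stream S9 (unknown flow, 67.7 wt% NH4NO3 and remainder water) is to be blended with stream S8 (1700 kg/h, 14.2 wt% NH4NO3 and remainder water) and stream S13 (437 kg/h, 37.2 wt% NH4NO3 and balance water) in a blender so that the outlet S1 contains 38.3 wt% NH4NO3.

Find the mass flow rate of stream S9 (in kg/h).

1410 kg/h

Let S9 be the unknown flow. Total out = 2137 + S9.
NH4NO3 balance: 403.96 + 0.677·S9 = 0.383·(2137 + S9)
(0.677 − 0.383)·S9 = 0.383×2137 − 403.96 = 414.51
S9 = 414.51 / 0.294 = 1409.9 kg/h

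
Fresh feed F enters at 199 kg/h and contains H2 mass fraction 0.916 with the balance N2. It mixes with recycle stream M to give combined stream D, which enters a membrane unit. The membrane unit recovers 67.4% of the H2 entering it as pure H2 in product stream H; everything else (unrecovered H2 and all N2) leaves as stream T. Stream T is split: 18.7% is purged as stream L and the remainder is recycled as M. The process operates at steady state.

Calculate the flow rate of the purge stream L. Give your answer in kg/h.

31.84 kg/h

N2 enters only via F and leaves only via the purge: 199×0.084 = 0.187×(N2 in T), and the membrane unit passes all N2, so N2 in D = N2 in T = 89.39 kg/h.
H2 in D: m_A = 199×0.916 + (1−0.187)·(1−0.674)·m_A, so m_A = 182.28/0.7350 = 248.02 kg/h.
T = (1−0.674)×248.02 + 89.39 = 170.24 kg/h.
Purge L = 0.187×170.24 = 31.836 kg/h.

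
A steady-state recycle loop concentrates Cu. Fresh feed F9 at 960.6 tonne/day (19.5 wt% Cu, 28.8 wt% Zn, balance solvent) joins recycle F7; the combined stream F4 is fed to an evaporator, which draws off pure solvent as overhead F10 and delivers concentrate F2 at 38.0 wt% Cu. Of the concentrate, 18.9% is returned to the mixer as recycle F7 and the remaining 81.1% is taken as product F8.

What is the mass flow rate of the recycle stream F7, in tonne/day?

Overall Cu balance (none leaves overhead): Cu in fresh feed = Cu in product, i.e. 960.6×0.195 = (1−0.189)·F2·0.380.
F2 = 187.32/(0.380×0.811) = 607.82 tonne/day.
Recycle F7 = 0.189×607.82 = 114.88 tonne/day.

114.9 tonne/day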